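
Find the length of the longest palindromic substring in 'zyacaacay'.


Scanning 'zyacaacay' for palindromic substrings.
Substring at positions 1-8: 'yacaacay'.
Check: reverse('yacaacay') = 'yacaacay' -> palindrome confirmed.
Neighbouring characters ('z' / '-') break symmetry, so it cannot extend further.
No longer palindromic substring exists; longest length = 8

8


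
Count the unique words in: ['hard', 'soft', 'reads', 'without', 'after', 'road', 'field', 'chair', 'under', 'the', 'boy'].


Listing all tokens and tracking unique types:
  Token 1: 'hard' -> NEW (unique so far: 1)
  Token 2: 'soft' -> NEW (unique so far: 2)
  Token 3: 'reads' -> NEW (unique so far: 3)
  Token 4: 'without' -> NEW (unique so far: 4)
  Token 5: 'after' -> NEW (unique so far: 5)
  Token 6: 'road' -> NEW (unique so far: 6)
  Token 7: 'field' -> NEW (unique so far: 7)
  Token 8: 'chair' -> NEW (unique so far: 8)
  Token 9: 'under' -> NEW (unique so far: 9)
  Token 10: 'the' -> NEW (unique so far: 10)
  Token 11: 'boy' -> NEW (unique so far: 11)
Unique types: ('after', 'boy', 'chair', 'field', 'hard', 'reads', 'road', 'soft', 'the', 'under', 'without')
Vocabulary size: 11

11


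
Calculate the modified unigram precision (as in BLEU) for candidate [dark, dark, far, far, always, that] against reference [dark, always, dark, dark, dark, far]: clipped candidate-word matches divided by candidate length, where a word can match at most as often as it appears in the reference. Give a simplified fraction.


Reference word counts: {'always': 1, 'dark': 4, 'far': 1}
Checking each candidate word (with clipping):
  'dark' -> in reference (ref count 4, used 1/4) -> match (matches: 1)
  'dark' -> in reference (ref count 4, used 2/4) -> match (matches: 2)
  'far' -> in reference (ref count 1, used 1/1) -> match (matches: 3)
  'far' -> ref count 1 already used up (1/1) -> clipped, no match (matches: 3)
  'always' -> in reference (ref count 1, used 1/1) -> match (matches: 4)
  'that' -> not in reference -> no match (matches: 4)
Clipped matches: 4, Candidate length: 6
Precision = 4/6 = 2/3

2/3


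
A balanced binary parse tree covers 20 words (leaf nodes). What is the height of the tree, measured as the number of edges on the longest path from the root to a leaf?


In a balanced binary tree with n leaves the deepest leaf is ceil(log2(n)) edges below the root.
log2(20) = 4.3219
ceil(4.3219) = 5
height (edges) = 5

5


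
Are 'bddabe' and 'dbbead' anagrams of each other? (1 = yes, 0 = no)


Sort characters of 'bddabe': 'abbdde'
Sort characters of 'dbbead': 'abbdde'
Sorted forms match -> they ARE anagrams
Result: 1

1


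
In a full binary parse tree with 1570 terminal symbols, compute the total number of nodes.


Leaf nodes (terminals): 1570
Internal nodes = n - 1 = 1570 - 1 = 1569
Total = leaves + internal = 1570 + 1569 = 3139

3139


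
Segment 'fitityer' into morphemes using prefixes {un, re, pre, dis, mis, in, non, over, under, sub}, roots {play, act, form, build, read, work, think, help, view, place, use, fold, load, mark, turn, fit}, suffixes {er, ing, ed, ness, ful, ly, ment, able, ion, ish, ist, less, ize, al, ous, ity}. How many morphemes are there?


Segmenting 'fitityer' against the inventory:
  'fit' -> root (morpheme 1)
  'ity' -> suffix (morpheme 2)
  'er' -> suffix (morpheme 3)
Total morphemes: 3

3


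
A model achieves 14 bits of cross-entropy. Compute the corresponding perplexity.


Perplexity formula: PP = 2^H
H = 14
PP = 2^14
PP = 2^14 = 16384

16384


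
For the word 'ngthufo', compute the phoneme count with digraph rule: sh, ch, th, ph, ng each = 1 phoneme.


Parsing 'ngthufo' greedily, digraphs first:
  'ng' -> digraph (1 consonant phoneme) (phonemes so far: 1)
  'th' -> digraph (1 consonant phoneme) (phonemes so far: 2)
  'u' -> vowel phoneme (phonemes so far: 3)
  'f' -> consonant phoneme (phonemes so far: 4)
  'o' -> vowel phoneme (phonemes so far: 5)
Total phonemes: 5

5


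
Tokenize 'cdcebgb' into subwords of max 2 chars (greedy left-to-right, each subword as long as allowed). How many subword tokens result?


'cdcebgb' has 7 characters.
Chunking with max size 2:
  Chunk 1: 'cd' (positions 0-1)
  Chunk 2: 'ce' (positions 2-3)
  Chunk 3: 'bg' (positions 4-5)
  Chunk 4: 'b' (positions 6-6)
Total chunks: ceil(7 / 2) = 4

4


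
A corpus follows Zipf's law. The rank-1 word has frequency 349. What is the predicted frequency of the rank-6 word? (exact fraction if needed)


Zipf's law: freq(rank) = f1 / rank
f1 = 349, rank = 6
freq = 349 / 6
GCD(349, 6) = 1
Simplified: 349/6

349/6


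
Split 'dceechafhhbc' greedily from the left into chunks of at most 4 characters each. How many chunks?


'dceechafhhbc' has 12 characters.
Chunking with max size 4:
  Chunk 1: 'dcee' (positions 0-3)
  Chunk 2: 'chaf' (positions 4-7)
  Chunk 3: 'hhbc' (positions 8-11)
Total chunks: ceil(12 / 4) = 3

3


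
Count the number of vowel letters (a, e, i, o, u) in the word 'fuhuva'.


Scanning each character of 'fuhuva':
  Position 1: 'f' -> consonant (running count: 0)
  Position 2: 'u' -> vowel (running count: 1)
  Position 3: 'h' -> consonant (running count: 1)
  Position 4: 'u' -> vowel (running count: 2)
  Position 5: 'v' -> consonant (running count: 2)
  Position 6: 'a' -> vowel (running count: 3)
Total vowels: 3

3


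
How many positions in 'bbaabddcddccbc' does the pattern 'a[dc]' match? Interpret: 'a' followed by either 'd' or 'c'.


Pattern: a[dc] means 'a' followed by either 'd' or 'c'.
Scanning 'bbaabddcddccbc' position-by-position:
  Pos 0: window 'bb' -> no
  Pos 1: window 'ba' -> no
  Pos 2: window 'aa' -> no
  Pos 3: window 'ab' -> no
  Pos 4: window 'bd' -> no
  Pos 5: window 'dd' -> no
  Pos 6: window 'dc' -> no
  Pos 7: window 'cd' -> no
  Pos 8: window 'dd' -> no
  Pos 9: window 'dc' -> no
  Pos 10: window 'cc' -> no
  Pos 11: window 'cb' -> no
  Pos 12: window 'bc' -> no
  Pos 13: window 'c' -> no
Total matches: 0

0


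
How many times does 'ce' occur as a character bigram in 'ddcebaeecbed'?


Scanning 'ddcebaeecbed' for bigram 'ce':
  Position 0: 'dd' -> no
  Position 1: 'dc' -> no
  Position 2: 'ce' -> MATCH
  Position 3: 'eb' -> no
  Position 4: 'ba' -> no
  Position 5: 'ae' -> no
  Position 6: 'ee' -> no
  Position 7: 'ec' -> no
  Position 8: 'cb' -> no
  Position 9: 'be' -> no
  Position 10: 'ed' -> no
Total matches: 1

1


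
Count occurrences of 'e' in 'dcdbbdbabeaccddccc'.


Scanning 'dcdbbdbabeaccddccc' for 'e':
  Position 9: 'e' -> MATCH (count: 1)
Total occurrences of 'e': 1

1


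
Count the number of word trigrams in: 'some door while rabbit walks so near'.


Word trigrams from [7] words:
  Trigram 1: (some door while)
  Trigram 2: (door while rabbit)
  Trigram 3: (while rabbit walks)
  Trigram 4: (rabbit walks so)
  Trigram 5: (walks so near)
Total word trigrams: 7 - 2 = 5

5


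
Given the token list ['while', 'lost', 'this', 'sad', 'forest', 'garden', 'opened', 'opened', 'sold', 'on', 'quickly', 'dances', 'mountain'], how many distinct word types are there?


Listing all tokens and tracking unique types:
  Token 1: 'while' -> NEW (unique so far: 1)
  Token 2: 'lost' -> NEW (unique so far: 2)
  Token 3: 'this' -> NEW (unique so far: 3)
  Token 4: 'sad' -> NEW (unique so far: 4)
  Token 5: 'forest' -> NEW (unique so far: 5)
  Token 6: 'garden' -> NEW (unique so far: 6)
  Token 7: 'opened' -> NEW (unique so far: 7)
  Token 8: 'opened' -> duplicate (unique so far: 7)
  Token 9: 'sold' -> NEW (unique so far: 8)
  Token 10: 'on' -> NEW (unique so far: 9)
  Token 11: 'quickly' -> NEW (unique so far: 10)
  Token 12: 'dances' -> NEW (unique so far: 11)
  Token 13: 'mountain' -> NEW (unique so far: 12)
Unique types: ('dances', 'forest', 'garden', 'lost', 'mountain', 'on', 'opened', 'quickly', 'sad', 'sold', 'this', 'while')
Vocabulary size: 12

12


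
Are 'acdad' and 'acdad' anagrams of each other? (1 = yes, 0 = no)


Sort characters of 'acdad': 'aacdd'
Sort characters of 'acdad': 'aacdd'
Sorted forms match -> they ARE anagrams
Result: 1

1


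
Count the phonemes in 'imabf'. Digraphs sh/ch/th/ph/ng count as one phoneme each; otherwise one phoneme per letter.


Parsing 'imabf' greedily, digraphs first:
  'i' -> vowel phoneme (phonemes so far: 1)
  'm' -> consonant phoneme (phonemes so far: 2)
  'a' -> vowel phoneme (phonemes so far: 3)
  'b' -> consonant phoneme (phonemes so far: 4)
  'f' -> consonant phoneme (phonemes so far: 5)
Total phonemes: 5

5


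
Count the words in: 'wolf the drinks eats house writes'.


Counting words by splitting on spaces:
  Word 1: 'wolf'
  Word 2: 'the'
  Word 3: 'drinks'
  Word 4: 'eats'
  Word 5: 'house'
  Word 6: 'writes'
Total words: 6

6


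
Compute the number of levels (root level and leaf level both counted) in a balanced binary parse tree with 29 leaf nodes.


In a balanced binary tree with n leaves the deepest leaf is ceil(log2(n)) edges below the root,
so counting node levels inclusive of root and leaves gives ceil(log2(n)) + 1 levels.
log2(29) = 4.8580
ceil(4.8580) = 5
levels = 5 + 1 = 6

6


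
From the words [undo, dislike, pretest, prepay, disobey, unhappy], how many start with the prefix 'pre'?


Checking each word for prefix 'pre':
  'undo' -> no (count: 0)
  'dislike' -> no (count: 0)
  'pretest' -> YES, starts with 'pre' (count: 1)
  'prepay' -> YES, starts with 'pre' (count: 2)
  'disobey' -> no (count: 2)
  'unhappy' -> no (count: 2)
Total with prefix 'pre': 2

2


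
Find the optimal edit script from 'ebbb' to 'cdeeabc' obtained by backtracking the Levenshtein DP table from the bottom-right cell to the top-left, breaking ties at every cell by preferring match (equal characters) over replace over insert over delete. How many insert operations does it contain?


Edit distance = 5. Backtracking from cell (4, 7) with preference match > replace > insert > delete,
then listing the resulting alignment 'ebbb' -> 'cdeeabc' left to right:
  Step 1: insert 'c' [insertion #1]
  Step 2: insert 'd' [insertion #2]
  Step 3: insert 'e' [insertion #3]
  Step 4: keep 'e'
  Step 5: replace b->a
  Step 6: keep 'b'
  Step 7: replace b->c
Total insertions: 3

3


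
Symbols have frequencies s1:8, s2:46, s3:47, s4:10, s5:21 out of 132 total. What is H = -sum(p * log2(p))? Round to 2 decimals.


Computing entropy H = -sum(p_i * log2(p_i)):
  s1: p = 8/132 = 0.0606, -p*log2(p) = 0.2451
  s2: p = 46/132 = 0.3485, -p*log2(p) = 0.5300
  s3: p = 47/132 = 0.3561, -p*log2(p) = 0.5305
  s4: p = 10/132 = 0.0758, -p*log2(p) = 0.2820
  s5: p = 21/132 = 0.1591, -p*log2(p) = 0.4219
H = sum of terms = 2.0095
Rounded to 2 decimals: 2.01

2.01


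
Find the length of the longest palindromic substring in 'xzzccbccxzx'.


Scanning 'xzzccbccxzx' for palindromic substrings.
Substring at positions 3-7: 'ccbcc'.
Check: reverse('ccbcc') = 'ccbcc' -> palindrome confirmed.
Neighbouring characters ('z' / 'x') break symmetry, so it cannot extend further.
No longer palindromic substring exists; longest length = 5

5


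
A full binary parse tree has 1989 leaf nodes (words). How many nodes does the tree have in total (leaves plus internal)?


Leaf nodes (terminals): 1989
Internal nodes = n - 1 = 1989 - 1 = 1988
Total = leaves + internal = 1989 + 1988 = 3977

3977


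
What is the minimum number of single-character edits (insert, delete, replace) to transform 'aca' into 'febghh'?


Building DP table for s1='aca' (len 3) and s2='febghh' (len 6):
       f  e  b  g  h  h
    0  1  2  3  4  5  6
  a 1  1  2  3  4  5  6
  c 2  2  2  3  4  5  6
  a 3  3  3  3  4  5  6
Edit distance = dp[3][6] = 6

6


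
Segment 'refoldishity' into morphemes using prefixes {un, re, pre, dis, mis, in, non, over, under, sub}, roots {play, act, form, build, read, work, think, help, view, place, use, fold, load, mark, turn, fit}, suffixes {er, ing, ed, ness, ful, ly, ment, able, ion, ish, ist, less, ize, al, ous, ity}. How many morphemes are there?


Segmenting 'refoldishity' against the inventory:
  're' -> prefix (morpheme 1)
  'fold' -> root (morpheme 2)
  'ish' -> suffix (morpheme 3)
  'ity' -> suffix (morpheme 4)
Total morphemes: 4

4


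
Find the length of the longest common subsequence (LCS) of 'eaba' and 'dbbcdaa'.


DP table for LCS of 'eaba' and 'dbbcdaa':
       d  b  b  c  d  a  a
    0  0  0  0  0  0  0  0
  e 0  0  0  0  0  0  0  0
  a 0  0  0  0  0  0  1  1
  b 0  0  1  1  1  1  1  1
  a 0  0  1  1  1  1  2  2
LCS: 'aa'
LCS length = 2

2


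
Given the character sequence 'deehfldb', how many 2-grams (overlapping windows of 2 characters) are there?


String 'deehfldb' has length L = 8.
Number of overlapping n-grams = L - n + 1
Substituting: 8 - 2 + 1 = 7

7


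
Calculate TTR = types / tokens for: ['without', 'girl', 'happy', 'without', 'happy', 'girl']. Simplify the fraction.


Tokens: 6
Unique types: ('girl', 'happy', 'without') = 3
TTR = 3/6
Simplify: divide both by 3 -> 1/2
TTR = 1/2

1/2


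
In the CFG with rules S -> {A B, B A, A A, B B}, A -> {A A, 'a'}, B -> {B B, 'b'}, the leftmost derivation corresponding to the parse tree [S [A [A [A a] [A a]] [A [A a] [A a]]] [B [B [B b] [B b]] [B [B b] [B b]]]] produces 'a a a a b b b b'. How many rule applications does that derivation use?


Every bracketed nonterminal node [X ...] in the tree is produced by exactly one rule application.
Reading the tree off as a leftmost derivation:
  Step 1: S  =>  A B   (applied S -> A B)
  Step 2: A B  =>  A A B   (applied A -> A A)
  Step 3: A A B  =>  A A A B   (applied A -> A A)
  Step 4: A A A B  =>  a A A B   (applied A -> a)
  Step 5: a A A B  =>  a a A B   (applied A -> a)
  Step 6: a a A B  =>  a a A A B   (applied A -> A A)
  Step 7: a a A A B  =>  a a a A B   (applied A -> a)
  Step 8: a a a A B  =>  a a a a B   (applied A -> a)
  Step 9: a a a a B  =>  a a a a B B   (applied B -> B B)
  Step 10: a a a a B B  =>  a a a a B B B   (applied B -> B B)
  Step 11: a a a a B B B  =>  a a a a b B B   (applied B -> b)
  Step 12: a a a a b B B  =>  a a a a b b B   (applied B -> b)
  Step 13: a a a a b b B  =>  a a a a b b B B   (applied B -> B B)
  Step 14: a a a a b b B B  =>  a a a a b b b B   (applied B -> b)
  Step 15: a a a a b b b B  =>  a a a a b b b b   (applied B -> b)
Final yield: a a a a b b b b
Total rewrite steps: 15

15


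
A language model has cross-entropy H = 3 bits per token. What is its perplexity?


Perplexity formula: PP = 2^H
H = 3
PP = 2^3
Steps: 2^1 = 2, 2^2 = 4, 2^3 = 8
PP = 8

8


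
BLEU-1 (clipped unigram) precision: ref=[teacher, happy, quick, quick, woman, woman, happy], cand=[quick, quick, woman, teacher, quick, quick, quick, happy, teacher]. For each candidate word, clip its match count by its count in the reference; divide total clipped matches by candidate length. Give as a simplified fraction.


Reference word counts: {'happy': 2, 'quick': 2, 'teacher': 1, 'woman': 2}
Checking each candidate word (with clipping):
  'quick' -> in reference (ref count 2, used 1/2) -> match (matches: 1)
  'quick' -> in reference (ref count 2, used 2/2) -> match (matches: 2)
  'woman' -> in reference (ref count 2, used 1/2) -> match (matches: 3)
  'teacher' -> in reference (ref count 1, used 1/1) -> match (matches: 4)
  'quick' -> ref count 2 already used up (2/2) -> clipped, no match (matches: 4)
  'quick' -> ref count 2 already used up (2/2) -> clipped, no match (matches: 4)
  'quick' -> ref count 2 already used up (2/2) -> clipped, no match (matches: 4)
  'happy' -> in reference (ref count 2, used 1/2) -> match (matches: 5)
  'teacher' -> ref count 1 already used up (1/1) -> clipped, no match (matches: 5)
Clipped matches: 5, Candidate length: 9
Precision = 5/9

5/9


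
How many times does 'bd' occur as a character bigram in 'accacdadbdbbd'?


Scanning 'accacdadbdbbd' for bigram 'bd':
  Position 0: 'ac' -> no
  Position 1: 'cc' -> no
  Position 2: 'ca' -> no
  Position 3: 'ac' -> no
  Position 4: 'cd' -> no
  Position 5: 'da' -> no
  Position 6: 'ad' -> no
  Position 7: 'db' -> no
  Position 8: 'bd' -> MATCH
  Position 9: 'db' -> no
  Position 10: 'bb' -> no
  Position 11: 'bd' -> MATCH
Total matches: 2

2


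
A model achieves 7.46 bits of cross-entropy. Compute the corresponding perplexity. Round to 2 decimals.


Perplexity formula: PP = 2^H
H = 7.46
PP = 2^7.46
Decompose: 2^7.46 = 2^7 * 2^0.46
2^7 = 128, 2^0.46 ~ 1.3755418
PP ~ 128 * 1.3755418 = 176.0693504
Rounded to 2 decimals: 176.07

176.07


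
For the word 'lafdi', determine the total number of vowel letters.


Scanning each character of 'lafdi':
  Position 1: 'l' -> consonant (running count: 0)
  Position 2: 'a' -> vowel (running count: 1)
  Position 3: 'f' -> consonant (running count: 1)
  Position 4: 'd' -> consonant (running count: 1)
  Position 5: 'i' -> vowel (running count: 2)
Total vowels: 2

2


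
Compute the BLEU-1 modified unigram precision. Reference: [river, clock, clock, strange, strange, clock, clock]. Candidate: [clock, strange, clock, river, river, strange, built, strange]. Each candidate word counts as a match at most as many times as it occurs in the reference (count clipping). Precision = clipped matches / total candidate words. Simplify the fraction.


Reference word counts: {'clock': 4, 'river': 1, 'strange': 2}
Checking each candidate word (with clipping):
  'clock' -> in reference (ref count 4, used 1/4) -> match (matches: 1)
  'strange' -> in reference (ref count 2, used 1/2) -> match (matches: 2)
  'clock' -> in reference (ref count 4, used 2/4) -> match (matches: 3)
  'river' -> in reference (ref count 1, used 1/1) -> match (matches: 4)
  'river' -> ref count 1 already used up (1/1) -> clipped, no match (matches: 4)
  'strange' -> in reference (ref count 2, used 2/2) -> match (matches: 5)
  'built' -> not in reference -> no match (matches: 5)
  'strange' -> ref count 2 already used up (2/2) -> clipped, no match (matches: 5)
Clipped matches: 5, Candidate length: 8
Precision = 5/8

5/8


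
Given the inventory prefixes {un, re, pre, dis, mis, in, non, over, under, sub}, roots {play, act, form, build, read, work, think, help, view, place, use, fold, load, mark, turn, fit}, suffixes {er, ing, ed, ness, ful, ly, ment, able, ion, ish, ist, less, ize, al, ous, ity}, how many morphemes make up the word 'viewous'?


Segmenting 'viewous' against the inventory:
  'view' -> root (morpheme 1)
  'ous' -> suffix (morpheme 2)
Total morphemes: 2

2


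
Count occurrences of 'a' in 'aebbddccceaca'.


Scanning 'aebbddccceaca' for 'a':
  Position 0: 'a' -> MATCH (count: 1)
  Position 10: 'a' -> MATCH (count: 2)
  Position 12: 'a' -> MATCH (count: 3)
Total occurrences of 'a': 3

3


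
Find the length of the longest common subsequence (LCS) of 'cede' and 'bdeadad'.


DP table for LCS of 'cede' and 'bdeadad':
       b  d  e  a  d  a  d
    0  0  0  0  0  0  0  0
  c 0  0  0  0  0  0  0  0
  e 0  0  0  1  1  1  1  1
  d 0  0  1  1  1  2  2  2
  e 0  0  1  2  2  2  2  2
LCS: 'ed'
LCS length = 2

2


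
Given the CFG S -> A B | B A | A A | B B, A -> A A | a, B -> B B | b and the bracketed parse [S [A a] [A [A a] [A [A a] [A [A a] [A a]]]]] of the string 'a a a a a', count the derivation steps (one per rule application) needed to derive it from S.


Every bracketed nonterminal node [X ...] in the tree is produced by exactly one rule application.
Reading the tree off as a leftmost derivation:
  Step 1: S  =>  A A   (applied S -> A A)
  Step 2: A A  =>  a A   (applied A -> a)
  Step 3: a A  =>  a A A   (applied A -> A A)
  Step 4: a A A  =>  a a A   (applied A -> a)
  Step 5: a a A  =>  a a A A   (applied A -> A A)
  Step 6: a a A A  =>  a a a A   (applied A -> a)
  Step 7: a a a A  =>  a a a A A   (applied A -> A A)
  Step 8: a a a A A  =>  a a a a A   (applied A -> a)
  Step 9: a a a a A  =>  a a a a a   (applied A -> a)
Final yield: a a a a a
Total rewrite steps: 9

9


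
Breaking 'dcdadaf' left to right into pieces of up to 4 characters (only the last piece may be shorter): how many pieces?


'dcdadaf' has 7 characters.
Chunking with max size 4:
  Chunk 1: 'dcda' (positions 0-3)
  Chunk 2: 'daf' (positions 4-6)
Total chunks: ceil(7 / 4) = 2

2


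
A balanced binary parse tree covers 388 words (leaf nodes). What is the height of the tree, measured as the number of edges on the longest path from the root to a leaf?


In a balanced binary tree with n leaves the deepest leaf is ceil(log2(n)) edges below the root.
log2(388) = 8.5999
ceil(8.5999) = 9
height (edges) = 9

9


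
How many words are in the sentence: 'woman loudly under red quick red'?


Counting words by splitting on spaces:
  Word 1: 'woman'
  Word 2: 'loudly'
  Word 3: 'under'
  Word 4: 'red'
  Word 5: 'quick'
  Word 6: 'red'
Total words: 6

6


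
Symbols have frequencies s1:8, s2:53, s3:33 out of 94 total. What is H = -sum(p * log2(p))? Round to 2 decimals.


Computing entropy H = -sum(p_i * log2(p_i)):
  s1: p = 8/94 = 0.0851, -p*log2(p) = 0.3025
  s2: p = 53/94 = 0.5638, -p*log2(p) = 0.4661
  s3: p = 33/94 = 0.3511, -p*log2(p) = 0.5302
H = sum of terms = 1.2988
Rounded to 2 decimals: 1.30

1.30


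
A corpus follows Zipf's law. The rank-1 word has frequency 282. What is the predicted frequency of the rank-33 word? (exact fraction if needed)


Zipf's law: freq(rank) = f1 / rank
f1 = 282, rank = 33
freq = 282 / 33
GCD(282, 33) = 3
Simplified: 94/11

94/11


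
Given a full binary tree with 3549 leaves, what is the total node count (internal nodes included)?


Leaf nodes (terminals): 3549
Internal nodes = n - 1 = 3549 - 1 = 3548
Total = leaves + internal = 3549 + 3548 = 7097

7097


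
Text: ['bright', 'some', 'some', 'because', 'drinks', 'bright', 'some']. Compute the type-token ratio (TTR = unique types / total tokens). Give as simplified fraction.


Tokens: 7
Unique types: ('because', 'bright', 'drinks', 'some') = 4
TTR = 4/7
Already in lowest terms.

4/7


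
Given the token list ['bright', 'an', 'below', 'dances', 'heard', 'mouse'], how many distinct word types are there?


Listing all tokens and tracking unique types:
  Token 1: 'bright' -> NEW (unique so far: 1)
  Token 2: 'an' -> NEW (unique so far: 2)
  Token 3: 'below' -> NEW (unique so far: 3)
  Token 4: 'dances' -> NEW (unique so far: 4)
  Token 5: 'heard' -> NEW (unique so far: 5)
  Token 6: 'mouse' -> NEW (unique so far: 6)
Unique types: ('an', 'below', 'bright', 'dances', 'heard', 'mouse')
Vocabulary size: 6

6


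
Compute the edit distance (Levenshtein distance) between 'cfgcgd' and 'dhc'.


Building DP table for s1='cfgcgd' (len 6) and s2='dhc' (len 3):
       d  h  c
    0  1  2  3
  c 1  1  2  2
  f 2  2  2  3
  g 3  3  3  3
  c 4  4  4  3
  g 5  5  5  4
  d 6  5  6  5
Edit distance = dp[6][3] = 5

5


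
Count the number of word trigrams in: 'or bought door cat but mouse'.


Word trigrams from [6] words:
  Trigram 1: (or bought door)
  Trigram 2: (bought door cat)
  Trigram 3: (door cat but)
  Trigram 4: (cat but mouse)
Total word trigrams: 6 - 2 = 4

4


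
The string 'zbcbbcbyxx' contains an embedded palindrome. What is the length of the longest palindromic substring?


Scanning 'zbcbbcbyxx' for palindromic substrings.
Substring at positions 1-6: 'bcbbcb'.
Check: reverse('bcbbcb') = 'bcbbcb' -> palindrome confirmed.
Neighbouring characters ('z' / 'y') break symmetry, so it cannot extend further.
No longer palindromic substring exists; longest length = 6

6


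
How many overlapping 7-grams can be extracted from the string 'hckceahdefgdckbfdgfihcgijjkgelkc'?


String 'hckceahdefgdckbfdgfihcgijjkgelkc' has length L = 32.
Number of overlapping n-grams = L - n + 1
Substituting: 32 - 7 + 1 = 26

26


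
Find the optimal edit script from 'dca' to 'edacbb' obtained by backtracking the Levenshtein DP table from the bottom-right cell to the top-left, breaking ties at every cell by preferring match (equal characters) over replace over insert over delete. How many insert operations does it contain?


Edit distance = 4. Backtracking from cell (3, 6) with preference match > replace > insert > delete,
then listing the resulting alignment 'dca' -> 'edacbb' left to right:
  Step 1: insert 'e' [insertion #1]
  Step 2: keep 'd'
  Step 3: insert 'a' [insertion #2]
  Step 4: keep 'c'
  Step 5: insert 'b' [insertion #3]
  Step 6: replace a->b
Total insertions: 3

3


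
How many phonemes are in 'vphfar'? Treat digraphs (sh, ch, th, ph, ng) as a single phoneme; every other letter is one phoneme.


Parsing 'vphfar' greedily, digraphs first:
  'v' -> consonant phoneme (phonemes so far: 1)
  'ph' -> digraph (1 consonant phoneme) (phonemes so far: 2)
  'f' -> consonant phoneme (phonemes so far: 3)
  'a' -> vowel phoneme (phonemes so far: 4)
  'r' -> consonant phoneme (phonemes so far: 5)
Total phonemes: 5

5


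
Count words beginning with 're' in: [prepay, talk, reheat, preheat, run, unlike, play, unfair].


Checking each word for prefix 're':
  'prepay' -> no (count: 0)
  'talk' -> no (count: 0)
  'reheat' -> YES, starts with 're' (count: 1)
  'preheat' -> no (count: 1)
  'run' -> no (count: 1)
  'unlike' -> no (count: 1)
  'play' -> no (count: 1)
  'unfair' -> no (count: 1)
Total with prefix 're': 1

1


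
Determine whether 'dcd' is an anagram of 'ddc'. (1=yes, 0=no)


Sort characters of 'dcd': 'cdd'
Sort characters of 'ddc': 'cdd'
Sorted forms match -> they ARE anagrams
Result: 1

1


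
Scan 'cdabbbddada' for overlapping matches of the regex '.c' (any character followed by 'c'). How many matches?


Pattern: .c means any character followed by 'c'.
Scanning 'cdabbbddada' position-by-position:
  Pos 0: window 'cd' -> no
  Pos 1: window 'da' -> no
  Pos 2: window 'ab' -> no
  Pos 3: window 'bb' -> no
  Pos 4: window 'bb' -> no
  Pos 5: window 'bd' -> no
  Pos 6: window 'dd' -> no
  Pos 7: window 'da' -> no
  Pos 8: window 'ad' -> no
  Pos 9: window 'da' -> no
  Pos 10: window 'a' -> no
Total matches: 0

0


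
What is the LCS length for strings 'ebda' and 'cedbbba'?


DP table for LCS of 'ebda' and 'cedbbba':
       c  e  d  b  b  b  a
    0  0  0  0  0  0  0  0
  e 0  0  1  1  1  1  1  1
  b 0  0  1  1  2  2  2  2
  d 0  0  1  2  2  2  2  2
  a 0  0  1  2  2  2  2  3
LCS: 'eba'
LCS length = 3

3


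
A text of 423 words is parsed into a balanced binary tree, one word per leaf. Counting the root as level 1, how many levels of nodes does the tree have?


In a balanced binary tree with n leaves the deepest leaf is ceil(log2(n)) edges below the root,
so counting node levels inclusive of root and leaves gives ceil(log2(n)) + 1 levels.
log2(423) = 8.7245
ceil(8.7245) = 9
levels = 9 + 1 = 10

10


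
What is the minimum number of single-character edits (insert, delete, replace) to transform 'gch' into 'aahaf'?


Building DP table for s1='gch' (len 3) and s2='aahaf' (len 5):
       a  a  h  a  f
    0  1  2  3  4  5
  g 1  1  2  3  4  5
  c 2  2  2  3  4  5
  h 3  3  3  2  3  4
Edit distance = dp[3][5] = 4

4


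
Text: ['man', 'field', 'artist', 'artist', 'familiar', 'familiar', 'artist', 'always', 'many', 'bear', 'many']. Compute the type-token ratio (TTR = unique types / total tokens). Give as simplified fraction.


Tokens: 11
Unique types: ('always', 'artist', 'bear', 'familiar', 'field', 'man', 'many') = 7
TTR = 7/11
Already in lowest terms.

7/11


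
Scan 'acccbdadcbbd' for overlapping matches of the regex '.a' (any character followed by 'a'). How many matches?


Pattern: .a means any character followed by 'a'.
Scanning 'acccbdadcbbd' position-by-position:
  Pos 0: window 'ac' -> no
  Pos 1: window 'cc' -> no
  Pos 2: window 'cc' -> no
  Pos 3: window 'cb' -> no
  Pos 4: window 'bd' -> no
  Pos 5: window 'da' -> MATCH
  Pos 6: window 'ad' -> no
  Pos 7: window 'dc' -> no
  Pos 8: window 'cb' -> no
  Pos 9: window 'bb' -> no
  Pos 10: window 'bd' -> no
  Pos 11: window 'd' -> no
Total matches: 1

1


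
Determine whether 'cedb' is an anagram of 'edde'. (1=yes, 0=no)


Sort characters of 'cedb': 'bcde'
Sort characters of 'edde': 'ddee'
Sorted forms differ -> they are NOT anagrams
Result: 0

0


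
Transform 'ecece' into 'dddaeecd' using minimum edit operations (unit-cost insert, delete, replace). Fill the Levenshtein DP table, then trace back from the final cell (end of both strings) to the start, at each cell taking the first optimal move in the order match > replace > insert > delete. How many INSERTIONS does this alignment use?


Edit distance = 6. Backtracking from cell (5, 8) with preference match > replace > insert > delete,
then listing the resulting alignment 'ecece' -> 'dddaeecd' left to right:
  Step 1: insert 'd' [insertion #1]
  Step 2: insert 'd' [insertion #2]
  Step 3: insert 'd' [insertion #3]
  Step 4: replace e->a
  Step 5: replace c->e
  Step 6: keep 'e'
  Step 7: keep 'c'
  Step 8: replace e->d
Total insertions: 3

3


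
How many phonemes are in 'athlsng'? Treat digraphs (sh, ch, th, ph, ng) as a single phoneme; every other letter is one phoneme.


Parsing 'athlsng' greedily, digraphs first:
  'a' -> vowel phoneme (phonemes so far: 1)
  'th' -> digraph (1 consonant phoneme) (phonemes so far: 2)
  'l' -> consonant phoneme (phonemes so far: 3)
  's' -> consonant phoneme (phonemes so far: 4)
  'ng' -> digraph (1 consonant phoneme) (phonemes so far: 5)
Total phonemes: 5

5


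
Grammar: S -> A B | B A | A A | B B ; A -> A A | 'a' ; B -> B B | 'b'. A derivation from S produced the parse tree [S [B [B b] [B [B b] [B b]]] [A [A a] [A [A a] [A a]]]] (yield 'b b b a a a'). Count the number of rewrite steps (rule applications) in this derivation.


Every bracketed nonterminal node [X ...] in the tree is produced by exactly one rule application.
Reading the tree off as a leftmost derivation:
  Step 1: S  =>  B A   (applied S -> B A)
  Step 2: B A  =>  B B A   (applied B -> B B)
  Step 3: B B A  =>  b B A   (applied B -> b)
  Step 4: b B A  =>  b B B A   (applied B -> B B)
  Step 5: b B B A  =>  b b B A   (applied B -> b)
  Step 6: b b B A  =>  b b b A   (applied B -> b)
  Step 7: b b b A  =>  b b b A A   (applied A -> A A)
  Step 8: b b b A A  =>  b b b a A   (applied A -> a)
  Step 9: b b b a A  =>  b b b a A A   (applied A -> A A)
  Step 10: b b b a A A  =>  b b b a a A   (applied A -> a)
  Step 11: b b b a a A  =>  b b b a a a   (applied A -> a)
Final yield: b b b a a a
Total rewrite steps: 11

11


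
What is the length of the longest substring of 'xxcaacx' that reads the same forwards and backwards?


Scanning 'xxcaacx' for palindromic substrings.
Substring at positions 1-6: 'xcaacx'.
Check: reverse('xcaacx') = 'xcaacx' -> palindrome confirmed.
Neighbouring characters ('x' / '-') break symmetry, so it cannot extend further.
No longer palindromic substring exists; longest length = 6

6


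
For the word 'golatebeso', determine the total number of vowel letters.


Scanning each character of 'golatebeso':
  Position 1: 'g' -> consonant (running count: 0)
  Position 2: 'o' -> vowel (running count: 1)
  Position 3: 'l' -> consonant (running count: 1)
  Position 4: 'a' -> vowel (running count: 2)
  Position 5: 't' -> consonant (running count: 2)
  Position 6: 'e' -> vowel (running count: 3)
  Position 7: 'b' -> consonant (running count: 3)
  Position 8: 'e' -> vowel (running count: 4)
  Position 9: 's' -> consonant (running count: 4)
  Position 10: 'o' -> vowel (running count: 5)
Total vowels: 5

5


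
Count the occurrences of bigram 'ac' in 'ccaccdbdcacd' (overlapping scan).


Scanning 'ccaccdbdcacd' for bigram 'ac':
  Position 0: 'cc' -> no
  Position 1: 'ca' -> no
  Position 2: 'ac' -> MATCH
  Position 3: 'cc' -> no
  Position 4: 'cd' -> no
  Position 5: 'db' -> no
  Position 6: 'bd' -> no
  Position 7: 'dc' -> no
  Position 8: 'ca' -> no
  Position 9: 'ac' -> MATCH
  Position 10: 'cd' -> no
Total matches: 2

2


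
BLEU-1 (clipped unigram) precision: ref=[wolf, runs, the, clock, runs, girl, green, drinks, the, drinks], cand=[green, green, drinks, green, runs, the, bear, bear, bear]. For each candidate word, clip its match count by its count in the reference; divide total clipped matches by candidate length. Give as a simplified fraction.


Reference word counts: {'clock': 1, 'drinks': 2, 'girl': 1, 'green': 1, 'runs': 2, 'the': 2, 'wolf': 1}
Checking each candidate word (with clipping):
  'green' -> in reference (ref count 1, used 1/1) -> match (matches: 1)
  'green' -> ref count 1 already used up (1/1) -> clipped, no match (matches: 1)
  'drinks' -> in reference (ref count 2, used 1/2) -> match (matches: 2)
  'green' -> ref count 1 already used up (1/1) -> clipped, no match (matches: 2)
  'runs' -> in reference (ref count 2, used 1/2) -> match (matches: 3)
  'the' -> in reference (ref count 2, used 1/2) -> match (matches: 4)
  'bear' -> not in reference -> no match (matches: 4)
  'bear' -> not in reference -> no match (matches: 4)
  'bear' -> not in reference -> no match (matches: 4)
Clipped matches: 4, Candidate length: 9
Precision = 4/9

4/9


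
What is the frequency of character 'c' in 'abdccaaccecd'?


Scanning 'abdccaaccecd' for 'c':
  Position 3: 'c' -> MATCH (count: 1)
  Position 4: 'c' -> MATCH (count: 2)
  Position 7: 'c' -> MATCH (count: 3)
  Position 8: 'c' -> MATCH (count: 4)
  Position 10: 'c' -> MATCH (count: 5)
Total occurrences of 'c': 5

5


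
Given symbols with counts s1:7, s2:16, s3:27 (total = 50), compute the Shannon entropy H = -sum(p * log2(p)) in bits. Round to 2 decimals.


Computing entropy H = -sum(p_i * log2(p_i)):
  s1: p = 7/50 = 0.1400, -p*log2(p) = 0.3971
  s2: p = 16/50 = 0.3200, -p*log2(p) = 0.5260
  s3: p = 27/50 = 0.5400, -p*log2(p) = 0.4800
H = sum of terms = 1.4031
Rounded to 2 decimals: 1.40

1.40


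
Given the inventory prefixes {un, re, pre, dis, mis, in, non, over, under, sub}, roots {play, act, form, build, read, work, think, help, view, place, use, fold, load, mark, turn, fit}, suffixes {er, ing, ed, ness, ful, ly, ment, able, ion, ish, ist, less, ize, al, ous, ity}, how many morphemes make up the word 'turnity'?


Segmenting 'turnity' against the inventory:
  'turn' -> root (morpheme 1)
  'ity' -> suffix (morpheme 2)
Total morphemes: 2

2


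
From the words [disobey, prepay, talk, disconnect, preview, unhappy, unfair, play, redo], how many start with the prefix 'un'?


Checking each word for prefix 'un':
  'disobey' -> no (count: 0)
  'prepay' -> no (count: 0)
  'talk' -> no (count: 0)
  'disconnect' -> no (count: 0)
  'preview' -> no (count: 0)
  'unhappy' -> YES, starts with 'un' (count: 1)
  'unfair' -> YES, starts with 'un' (count: 2)
  'play' -> no (count: 2)
  'redo' -> no (count: 2)
Total with prefix 'un': 2

2


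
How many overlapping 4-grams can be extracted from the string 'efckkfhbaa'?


String 'efckkfhbaa' has length L = 10.
Number of overlapping n-grams = L - n + 1
Substituting: 10 - 4 + 1 = 7

7


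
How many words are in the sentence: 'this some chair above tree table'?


Counting words by splitting on spaces:
  Word 1: 'this'
  Word 2: 'some'
  Word 3: 'chair'
  Word 4: 'above'
  Word 5: 'tree'
  Word 6: 'table'
Total words: 6

6


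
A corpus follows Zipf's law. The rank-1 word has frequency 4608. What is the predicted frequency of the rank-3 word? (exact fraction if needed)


Zipf's law: freq(rank) = f1 / rank
f1 = 4608, rank = 3
freq = 4608 / 3
= 1536

1536


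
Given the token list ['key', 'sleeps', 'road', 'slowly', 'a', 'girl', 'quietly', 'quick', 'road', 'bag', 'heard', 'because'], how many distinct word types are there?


Listing all tokens and tracking unique types:
  Token 1: 'key' -> NEW (unique so far: 1)
  Token 2: 'sleeps' -> NEW (unique so far: 2)
  Token 3: 'road' -> NEW (unique so far: 3)
  Token 4: 'slowly' -> NEW (unique so far: 4)
  Token 5: 'a' -> NEW (unique so far: 5)
  Token 6: 'girl' -> NEW (unique so far: 6)
  Token 7: 'quietly' -> NEW (unique so far: 7)
  Token 8: 'quick' -> NEW (unique so far: 8)
  Token 9: 'road' -> duplicate (unique so far: 8)
  Token 10: 'bag' -> NEW (unique so far: 9)
  Token 11: 'heard' -> NEW (unique so far: 10)
  Token 12: 'because' -> NEW (unique so far: 11)
Unique types: ('a', 'bag', 'because', 'girl', 'heard', 'key', 'quick', 'quietly', 'road', 'sleeps', 'slowly')
Vocabulary size: 11

11


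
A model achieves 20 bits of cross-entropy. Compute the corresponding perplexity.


Perplexity formula: PP = 2^H
H = 20
PP = 2^20
PP = 2^20 = 1048576

1048576


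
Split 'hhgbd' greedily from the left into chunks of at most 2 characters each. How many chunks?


'hhgbd' has 5 characters.
Chunking with max size 2:
  Chunk 1: 'hh' (positions 0-1)
  Chunk 2: 'gb' (positions 2-3)
  Chunk 3: 'd' (positions 4-4)
Total chunks: ceil(5 / 2) = 3

3


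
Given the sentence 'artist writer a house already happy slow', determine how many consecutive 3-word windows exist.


Word trigrams from [7] words:
  Trigram 1: (artist writer a)
  Trigram 2: (writer a house)
  Trigram 3: (a house already)
  Trigram 4: (house already happy)
  Trigram 5: (already happy slow)
Total word trigrams: 7 - 2 = 5

5


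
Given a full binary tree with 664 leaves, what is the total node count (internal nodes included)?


Leaf nodes (terminals): 664
Internal nodes = n - 1 = 664 - 1 = 663
Total = leaves + internal = 664 + 663 = 1327

1327


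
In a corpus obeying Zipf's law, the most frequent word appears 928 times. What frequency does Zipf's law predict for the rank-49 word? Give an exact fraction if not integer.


Zipf's law: freq(rank) = f1 / rank
f1 = 928, rank = 49
freq = 928 / 49
GCD(928, 49) = 1
Simplified: 928/49

928/49


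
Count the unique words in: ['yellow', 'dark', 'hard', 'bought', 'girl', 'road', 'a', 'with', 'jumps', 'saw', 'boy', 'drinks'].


Listing all tokens and tracking unique types:
  Token 1: 'yellow' -> NEW (unique so far: 1)
  Token 2: 'dark' -> NEW (unique so far: 2)
  Token 3: 'hard' -> NEW (unique so far: 3)
  Token 4: 'bought' -> NEW (unique so far: 4)
  Token 5: 'girl' -> NEW (unique so far: 5)
  Token 6: 'road' -> NEW (unique so far: 6)
  Token 7: 'a' -> NEW (unique so far: 7)
  Token 8: 'with' -> NEW (unique so far: 8)
  Token 9: 'jumps' -> NEW (unique so far: 9)
  Token 10: 'saw' -> NEW (unique so far: 10)
  Token 11: 'boy' -> NEW (unique so far: 11)
  Token 12: 'drinks' -> NEW (unique so far: 12)
Unique types: ('a', 'bought', 'boy', 'dark', 'drinks', 'girl', 'hard', 'jumps', 'road', 'saw', 'with', 'yellow')
Vocabulary size: 12

12


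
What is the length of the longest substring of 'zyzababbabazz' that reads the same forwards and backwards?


Scanning 'zyzababbabazz' for palindromic substrings.
Substring at positions 2-11: 'zababbabaz'.
Check: reverse('zababbabaz') = 'zababbabaz' -> palindrome confirmed.
Neighbouring characters ('y' / 'z') break symmetry, so it cannot extend further.
No longer palindromic substring exists; longest length = 10

10


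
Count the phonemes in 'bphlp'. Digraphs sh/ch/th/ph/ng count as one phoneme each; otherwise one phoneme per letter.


Parsing 'bphlp' greedily, digraphs first:
  'b' -> consonant phoneme (phonemes so far: 1)
  'ph' -> digraph (1 consonant phoneme) (phonemes so far: 2)
  'l' -> consonant phoneme (phonemes so far: 3)
  'p' -> consonant phoneme (phonemes so far: 4)
Total phonemes: 4

4


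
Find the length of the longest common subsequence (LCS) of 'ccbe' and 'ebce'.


DP table for LCS of 'ccbe' and 'ebce':
       e  b  c  e
    0  0  0  0  0
  c 0  0  0  1  1
  c 0  0  0  1  1
  b 0  0  1  1  1
  e 0  1  1  1  2
LCS: 'ce'
LCS length = 2

2


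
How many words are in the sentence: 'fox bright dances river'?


Counting words by splitting on spaces:
  Word 1: 'fox'
  Word 2: 'bright'
  Word 3: 'dances'
  Word 4: 'river'
Total words: 4

4


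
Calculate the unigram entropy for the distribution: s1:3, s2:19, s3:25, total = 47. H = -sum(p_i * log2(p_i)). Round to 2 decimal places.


Computing entropy H = -sum(p_i * log2(p_i)):
  s1: p = 3/47 = 0.0638, -p*log2(p) = 0.2534
  s2: p = 19/47 = 0.4043, -p*log2(p) = 0.5282
  s3: p = 25/47 = 0.5319, -p*log2(p) = 0.4844
H = sum of terms = 1.2660
Rounded to 2 decimals: 1.27

1.27


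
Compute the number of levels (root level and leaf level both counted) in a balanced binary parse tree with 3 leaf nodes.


In a balanced binary tree with n leaves the deepest leaf is ceil(log2(n)) edges below the root,
so counting node levels inclusive of root and leaves gives ceil(log2(n)) + 1 levels.
log2(3) = 1.5850
ceil(1.5850) = 2
levels = 2 + 1 = 3

3
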